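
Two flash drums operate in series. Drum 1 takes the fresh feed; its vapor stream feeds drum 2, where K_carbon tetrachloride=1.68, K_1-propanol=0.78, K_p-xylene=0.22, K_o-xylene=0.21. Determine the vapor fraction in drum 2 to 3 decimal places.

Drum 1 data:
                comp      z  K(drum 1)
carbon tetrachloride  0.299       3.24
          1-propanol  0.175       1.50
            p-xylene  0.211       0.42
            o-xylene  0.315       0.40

V/F (drum 2) = 0.155

Drum 1:
Let ψ₁ = V/F and solve Σ zᵢ(Kᵢ−1)/(1+ψ₁(Kᵢ−1)) = 0.
g(0) = ΣzᵢKᵢ − 1 = 0.446 and g(1) = 1 − Σzᵢ/Kᵢ = -0.499, so a root lies in (0, 1).
Newton iteration, ψ₁⁰ = 0.5:
  ψ₁ = 0.500: g = -0.0564, g' = -0.734 → ψ₁ = 0.423
  ψ₁ = 0.423: g = 0.0006, g' = -0.754 → ψ₁ = 0.424
Converged at ψ₁ = 0.424.
Drum-1 compositions:
  carbon tetrachloride: x = 0.153, y = 0.497
  1-propanol: x = 0.144, y = 0.217
  p-xylene: x = 0.280, y = 0.118
  o-xylene: x = 0.422, y = 0.169
Drum-2 feed = drum-1 vapor: z₂ = (0.4969, 0.2166, 0.1175, 0.1690).
Drum 2:
Newton iteration, ψ₂⁰ = 0.5:
  ψ₂ = 0.500: g = -0.1723, g' = -0.621 → ψ₂ = 0.223
  ψ₂ = 0.223: g = -0.0296, g' = -0.445 → ψ₂ = 0.156
  ψ₂ = 0.156: g = -0.0006, g' = -0.429 → ψ₂ = 0.155
Converged at ψ₂ = 0.155.
  carbon tetrachloride: x = 0.450, y = 0.755
  1-propanol: x = 0.224, y = 0.175
  p-xylene: x = 0.134, y = 0.029
  o-xylene: x = 0.193, y = 0.040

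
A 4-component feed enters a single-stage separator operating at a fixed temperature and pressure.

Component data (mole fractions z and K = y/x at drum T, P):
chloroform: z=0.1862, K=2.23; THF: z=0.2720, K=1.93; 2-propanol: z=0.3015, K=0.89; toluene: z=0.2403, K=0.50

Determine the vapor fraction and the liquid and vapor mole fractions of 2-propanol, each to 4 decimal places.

Rachford–Rice: g(ψ) = Σ zᵢ(Kᵢ−1)/(1+ψ(Kᵢ−1)) = 0.
g(0) = ΣzᵢKᵢ − 1 = 0.3287 and g(1) = 1 − Σzᵢ/Kᵢ = -0.0438, so a root lies in (0, 1).
Newton–Raphson from ψ = 0.46:
  ψ = 0.4600: g = 0.13246, g' = -0.3357 → ψ = 0.8546
  ψ = 0.8546: g = 0.00619, g' = -0.3276 → ψ = 0.8735
  ψ = 0.8735: g = -0.00003, g' = -0.3309 → ψ = 0.8734
Converged at ψ = 0.8734.
Compositions from xᵢ = zᵢ/(1+ψ(Kᵢ−1)), yᵢ = Kᵢxᵢ:
  chloroform: x = 0.0898, y = 0.2002
  THF: x = 0.1501, y = 0.2897
  2-propanol: x = 0.3335, y = 0.2969
  toluene: x = 0.4266, y = 0.2133

ψ = 0.8734, x_2-propanol = 0.3335, y_2-propanol = 0.2969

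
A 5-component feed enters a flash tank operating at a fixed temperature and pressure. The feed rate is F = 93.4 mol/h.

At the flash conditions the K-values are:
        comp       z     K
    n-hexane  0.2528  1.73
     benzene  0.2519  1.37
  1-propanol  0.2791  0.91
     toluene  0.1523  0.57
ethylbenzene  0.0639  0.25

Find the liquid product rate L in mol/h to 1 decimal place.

L = 36.4 mol/h

Iterate (Newton) starting at V/F = 0.5:
  V/F = 0.5000: g = 0.02744, g' = -0.2371 → V/F = 0.6158
  V/F = 0.6158: g = -0.00149, g' = -0.2657 → V/F = 0.6101
Converged at V/F = 0.6101.
Then V = V/F·F = 0.6101·93.4 = 57.0 mol/h and L = F − V = 36.4 mol/h.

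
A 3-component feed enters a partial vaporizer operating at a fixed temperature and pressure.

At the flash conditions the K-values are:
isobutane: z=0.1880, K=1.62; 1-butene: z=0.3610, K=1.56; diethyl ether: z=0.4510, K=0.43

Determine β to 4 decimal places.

Newton iteration, β⁰ = 0.49:
  β = 0.4900: g = -0.10866, g' = -0.3943 → β = 0.2144
  β = 0.2144: g = -0.00950, g' = -0.3367 → β = 0.1862
  β = 0.1862: g = -0.00004, g' = -0.3343 → β = 0.1861
Converged at β = 0.1861.

β = 0.1861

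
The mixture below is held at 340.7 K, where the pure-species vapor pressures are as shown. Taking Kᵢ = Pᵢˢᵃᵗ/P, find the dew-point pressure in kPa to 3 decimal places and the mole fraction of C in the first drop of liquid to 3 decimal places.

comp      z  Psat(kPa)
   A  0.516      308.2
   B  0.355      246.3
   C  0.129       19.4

At the dew point ψ → 1, so Σzᵢ/Kᵢ = 1 with Kᵢ = Pᵢˢᵃᵗ/P ⇒ 1/P = Σzᵢ/Pᵢˢᵃᵗ.
1/P = 0.516/308.2 + 0.355/246.3 + 0.129/19.4 = 0.009765 ⇒ P = 102.406 kPa
xᵢ = zᵢP/Pᵢˢᵃᵗ ⇒ x_C = 0.129·102.406/19.4 = 0.681

Pdew = 102.406 kPa, x_C = 0.681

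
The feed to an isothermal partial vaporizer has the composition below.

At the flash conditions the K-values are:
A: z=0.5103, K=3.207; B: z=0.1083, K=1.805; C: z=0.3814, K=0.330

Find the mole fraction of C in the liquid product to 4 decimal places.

Let β = V/F and solve Σ zᵢ(Kᵢ−1)/(1+β(Kᵢ−1)) = 0.
g(0) = ΣzᵢKᵢ − 1 = 0.9579 and g(1) = 1 − Σzᵢ/Kᵢ = -0.3749, so a root lies in (0, 1).
Iterate (Newton) starting at β = 0.4:
  β = 0.4000: g = 0.31502, g' = -1.0609 → β = 0.6969
  β = 0.6969: g = 0.02017, g' = -1.0172 → β = 0.7168
  β = 0.7168: g = -0.00017, g' = -1.0348 → β = 0.7166
Converged at β = 0.7166.
Compositions from xᵢ = zᵢ/(1+β(Kᵢ−1)), yᵢ = Kᵢxᵢ:
  A: x = 0.1977, y = 0.6339
  B: x = 0.0687, y = 0.1240
  C: x = 0.7336, y = 0.2421

x_C = 0.7336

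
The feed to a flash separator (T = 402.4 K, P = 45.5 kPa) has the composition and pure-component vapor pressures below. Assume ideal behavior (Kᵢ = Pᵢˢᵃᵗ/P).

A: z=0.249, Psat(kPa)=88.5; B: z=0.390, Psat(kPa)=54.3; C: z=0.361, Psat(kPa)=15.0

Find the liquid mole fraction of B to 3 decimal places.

Raoult's law: Kᵢ = Pᵢˢᵃᵗ/P = Pᵢˢᵃᵗ/45.5.
  K_A = 88.5/45.5 = 1.94505, K_B = 54.3/45.5 = 1.19341, K_C = 15.0/45.5 = 0.32967
Material balance + equilibrium reduce to Σ zᵢ(Kᵢ−1)/(1+ψ(Kᵢ−1)) = 0.
Check two-phase: ΣzᵢKᵢ = 1.069 > 1 and Σzᵢ/Kᵢ = 1.550 > 1, so g(0) = 0.069 > 0 and g(1) = -0.550 < 0.
Newton iteration, ψ⁰ = 0.59:
  ψ = 0.590: g = -0.1815, g' = -0.547 → ψ = 0.258
  ψ = 0.258: g = -0.0317, g' = -0.394 → ψ = 0.178
  ψ = 0.178: g = -0.0004, g' = -0.386 → ψ = 0.177
Converged at ψ = 0.177.
Compositions from xᵢ = zᵢ/(1+ψ(Kᵢ−1)), yᵢ = Kᵢxᵢ:
  A: x = 0.213, y = 0.415
  B: x = 0.377, y = 0.450
  C: x = 0.410, y = 0.135

x_B = 0.377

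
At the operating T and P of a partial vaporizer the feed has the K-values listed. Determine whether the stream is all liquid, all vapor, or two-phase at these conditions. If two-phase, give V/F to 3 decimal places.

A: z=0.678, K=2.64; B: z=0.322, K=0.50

ΣzᵢKᵢ = 1.951; Σzᵢ/Kᵢ = 0.901.
Since Σzᵢ/Kᵢ < 1 the mixture is above its dew point — single vapor phase.

all vapor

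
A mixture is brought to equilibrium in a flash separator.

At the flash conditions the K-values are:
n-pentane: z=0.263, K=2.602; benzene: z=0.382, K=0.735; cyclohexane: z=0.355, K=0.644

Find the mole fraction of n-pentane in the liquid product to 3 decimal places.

x_n-pentane = 0.162

Rachford–Rice: g(β) = Σ zᵢ(Kᵢ−1)/(1+β(Kᵢ−1)) = 0.
Check two-phase: ΣzᵢKᵢ = 1.194 > 1 and Σzᵢ/Kᵢ = 1.172 > 1, so g(0) = 0.194 > 0 and g(1) = -0.172 < 0.
Newton iteration, β⁰ = 0.5:
  β = 0.500: g = -0.0365, g' = -0.310 → β = 0.382
  β = 0.382: g = 0.0023, g' = -0.353 → β = 0.389
Converged at β = 0.389.
Compositions from xᵢ = zᵢ/(1+β(Kᵢ−1)), yᵢ = Kᵢxᵢ:
  n-pentane: x = 0.162, y = 0.422
  benzene: x = 0.426, y = 0.313
  cyclohexane: x = 0.412, y = 0.265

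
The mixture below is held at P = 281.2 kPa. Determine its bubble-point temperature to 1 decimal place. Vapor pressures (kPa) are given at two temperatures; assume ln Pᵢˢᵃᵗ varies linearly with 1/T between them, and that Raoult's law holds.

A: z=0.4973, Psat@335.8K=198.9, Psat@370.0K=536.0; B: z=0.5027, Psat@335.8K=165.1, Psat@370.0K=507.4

T = 349.2 K

Bubble-point temperature: ΣzᵢPᵢˢᵃᵗ(T) = P. Interpolate ln Pᵢˢᵃᵗ = aᵢ + bᵢ/T.
  T = 335.8 K: ΣzᵢPᵢˢᵃᵗ = 181.91 kPa
  T = 370.0 K: ΣzᵢPᵢˢᵃᵗ = 521.62 kPa
  T = 352.9 K: ΣzᵢPᵢˢᵃᵗ = 315.83 kPa
  T = 344.4 K: ΣzᵢPᵢˢᵃᵗ = 241.69 kPa
  T = 348.6 K: ΣzᵢPᵢˢᵃᵗ = 276.29 kPa
  T = 350.8 K: ΣzᵢPᵢˢᵃᵗ = 295.98 kPa
  T = 349.7 K: ΣzᵢPᵢˢᵃᵗ = 286.00 kPa
Interpolating between 348.6 K and 349.7 K gives T ≈ 349.2 K.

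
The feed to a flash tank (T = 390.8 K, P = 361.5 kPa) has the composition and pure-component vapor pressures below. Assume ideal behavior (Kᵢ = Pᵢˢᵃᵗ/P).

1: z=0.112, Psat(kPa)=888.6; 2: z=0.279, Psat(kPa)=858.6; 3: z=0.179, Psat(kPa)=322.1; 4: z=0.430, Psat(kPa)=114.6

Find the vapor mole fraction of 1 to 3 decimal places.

y_1 = 0.193

Raoult's law: Kᵢ = Pᵢˢᵃᵗ/P = Pᵢˢᵃᵗ/361.5.
  K_1 = 888.6/361.5 = 2.45809, K_2 = 858.6/361.5 = 2.37510, K_3 = 322.1/361.5 = 0.89101, K_4 = 114.6/361.5 = 0.31701
Rachford–Rice: g(ψ) = Σ zᵢ(Kᵢ−1)/(1+ψ(Kᵢ−1)) = 0.
Feasibility: ΣzᵢKᵢ = 1.234, Σzᵢ/Kᵢ = 1.720 — both > 1, two phases present.
Newton iteration, ψ⁰ = 0.47:
  ψ = 0.470: g = -0.1231, g' = -0.716 → ψ = 0.298
  ψ = 0.298: g = -0.0029, g' = -0.700 → ψ = 0.294
Converged at ψ = 0.294.
Compositions from xᵢ = zᵢ/(1+ψ(Kᵢ−1)), yᵢ = Kᵢxᵢ:
  1: x = 0.078, y = 0.193
  2: x = 0.199, y = 0.472
  3: x = 0.185, y = 0.165
  4: x = 0.538, y = 0.171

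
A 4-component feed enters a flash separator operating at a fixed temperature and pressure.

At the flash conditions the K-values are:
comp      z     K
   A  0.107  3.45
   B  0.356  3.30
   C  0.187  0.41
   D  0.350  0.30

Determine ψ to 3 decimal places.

ψ = 0.468

Material balance + equilibrium reduce to Σ zᵢ(Kᵢ−1)/(1+ψ(Kᵢ−1)) = 0.
Check two-phase: ΣzᵢKᵢ = 1.726 > 1 and Σzᵢ/Kᵢ = 1.762 > 1, so g(0) = 0.726 > 0 and g(1) = -0.762 < 0.
Iterate (Newton) starting at ψ = 0.51:
  ψ = 0.510: g = -0.0455, g' = -1.074 → ψ = 0.468
Converged at ψ = 0.468.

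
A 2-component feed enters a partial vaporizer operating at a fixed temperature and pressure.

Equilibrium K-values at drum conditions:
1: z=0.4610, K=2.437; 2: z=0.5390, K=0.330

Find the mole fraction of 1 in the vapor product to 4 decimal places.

Let ψ = V/F and solve Σ zᵢ(Kᵢ−1)/(1+ψ(Kᵢ−1)) = 0.
Check two-phase: ΣzᵢKᵢ = 1.3013 > 1 and Σzᵢ/Kᵢ = 1.8225 > 1, so g(0) = 0.3013 > 0 and g(1) = -0.8225 < 0.
Newton–Raphson from ψ = 0.5:
  ψ = 0.5000: g = -0.15757, g' = -0.8695 → ψ = 0.3188
  ψ = 0.3188: g = -0.00488, g' = -0.8390 → ψ = 0.3130
Converged at ψ = 0.3130.
Compositions from xᵢ = zᵢ/(1+ψ(Kᵢ−1)), yᵢ = Kᵢxᵢ:
  1: x = 0.3180, y = 0.7749
  2: x = 0.6820, y = 0.2251

y_1 = 0.7749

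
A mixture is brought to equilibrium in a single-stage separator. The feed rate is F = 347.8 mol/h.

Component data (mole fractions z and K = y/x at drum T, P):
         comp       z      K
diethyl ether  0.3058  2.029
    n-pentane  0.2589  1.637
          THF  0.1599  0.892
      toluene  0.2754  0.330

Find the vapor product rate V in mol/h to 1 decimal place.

Material balance + equilibrium reduce to Σ zᵢ(Kᵢ−1)/(1+β(Kᵢ−1)) = 0.
Feasibility: ΣzᵢKᵢ = 1.2778, Σzᵢ/Kᵢ = 1.3227 — both > 1, two phases present.
Newton iteration, β⁰ = 0.51:
  β = 0.5100: g = 0.03228, g' = -0.4865 → β = 0.5763
  β = 0.5763: g = -0.00085, g' = -0.5140 → β = 0.5747
Converged at β = 0.5747.
Then V = β·F = 0.5747·347.8 = 199.9 mol/h and L = F − V = 147.9 mol/h.

V = 199.9 mol/h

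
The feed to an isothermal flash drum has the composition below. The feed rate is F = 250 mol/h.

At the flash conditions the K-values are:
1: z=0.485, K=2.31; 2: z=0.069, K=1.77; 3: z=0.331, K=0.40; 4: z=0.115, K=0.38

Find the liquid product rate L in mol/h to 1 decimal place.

L = 111.8 mol/h

Material balance + equilibrium reduce to Σ zᵢ(Kᵢ−1)/(1+ψ(Kᵢ−1)) = 0.
Check two-phase: ΣzᵢKᵢ = 1.419 > 1 and Σzᵢ/Kᵢ = 1.379 > 1, so g(0) = 0.419 > 0 and g(1) = -0.379 < 0.
Newton–Raphson from ψ = 0.48:
  ψ = 0.480: g = 0.0484, g' = -0.660 → ψ = 0.553
Converged at ψ = 0.553.
Then V = ψ·F = 0.5530·250 = 138.2 mol/h and L = F − V = 111.8 mol/h.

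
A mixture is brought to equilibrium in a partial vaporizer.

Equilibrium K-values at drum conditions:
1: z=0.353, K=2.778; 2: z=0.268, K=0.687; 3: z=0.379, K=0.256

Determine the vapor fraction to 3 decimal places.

ψ = 0.247

Rachford–Rice: g(ψ) = Σ zᵢ(Kᵢ−1)/(1+ψ(Kᵢ−1)) = 0.
Check two-phase: ΣzᵢKᵢ = 1.262 > 1 and Σzᵢ/Kᵢ = 1.998 > 1, so g(0) = 0.262 > 0 and g(1) = -0.998 < 0.
Newton–Raphson from ψ = 0.69:
  ψ = 0.690: g = -0.4046, g' = -1.154 → ψ = 0.339
  ψ = 0.339: g = -0.0796, g' = -0.842 → ψ = 0.245
  ψ = 0.245: g = 0.0017, g' = -0.886 → ψ = 0.247
Converged at ψ = 0.247.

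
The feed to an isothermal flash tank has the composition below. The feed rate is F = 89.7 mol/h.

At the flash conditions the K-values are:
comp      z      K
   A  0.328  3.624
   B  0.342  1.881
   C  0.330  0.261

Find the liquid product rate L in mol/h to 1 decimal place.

L = 28.1 mol/h

Rachford–Rice: g(ψ) = Σ zᵢ(Kᵢ−1)/(1+ψ(Kᵢ−1)) = 0.
Check two-phase: ΣzᵢKᵢ = 1.918 > 1 and Σzᵢ/Kᵢ = 1.537 > 1, so g(0) = 0.918 > 0 and g(1) = -0.537 < 0.
Newton iteration, ψ⁰ = 0.5:
  ψ = 0.500: g = 0.1946, g' = -1.004 → ψ = 0.694
  ψ = 0.694: g = -0.0084, g' = -1.145 → ψ = 0.687
  ψ = 0.687: g = -0.0000, g' = -1.133 → ψ = 0.686
Converged at ψ = 0.686.
Then V = ψ·F = 0.6865·89.7 = 61.6 mol/h and L = F − V = 28.1 mol/h.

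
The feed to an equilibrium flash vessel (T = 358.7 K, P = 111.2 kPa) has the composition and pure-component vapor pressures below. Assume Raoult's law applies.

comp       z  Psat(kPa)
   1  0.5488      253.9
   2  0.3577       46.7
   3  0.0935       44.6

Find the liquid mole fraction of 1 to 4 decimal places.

x_1 = 0.3128

Raoult's law: Kᵢ = Pᵢˢᵃᵗ/P = Pᵢˢᵃᵗ/111.2.
  K_1 = 253.9/111.2 = 2.283273, K_2 = 46.7/111.2 = 0.419964, K_3 = 44.6/111.2 = 0.401079
Newton iteration, ψ⁰ = 0.5:
  ψ = 0.5000: g = 0.05683, g' = -0.6424 → ψ = 0.5885
  ψ = 0.5885: g = -0.00022, g' = -0.6507 → ψ = 0.5881
Converged at ψ = 0.5881.
Compositions from xᵢ = zᵢ/(1+ψ(Kᵢ−1)), yᵢ = Kᵢxᵢ:
  1: x = 0.3128, y = 0.7141
  2: x = 0.5429, y = 0.2280
  3: x = 0.1443, y = 0.0579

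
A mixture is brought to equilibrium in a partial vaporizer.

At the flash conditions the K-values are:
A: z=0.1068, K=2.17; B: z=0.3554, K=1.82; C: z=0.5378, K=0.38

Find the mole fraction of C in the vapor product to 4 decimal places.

y_C = 0.2248

Material balance + equilibrium reduce to Σ zᵢ(Kᵢ−1)/(1+ψ(Kᵢ−1)) = 0.
Feasibility: ΣzᵢKᵢ = 1.0829, Σzᵢ/Kᵢ = 1.6598 — both > 1, two phases present.
Newton–Raphson from ψ = 0.4:
  ψ = 0.4000: g = -0.13883, g' = -0.5689 → ψ = 0.1560
  ψ = 0.1560: g = -0.00508, g' = -0.5458 → ψ = 0.1467
Converged at ψ = 0.1467.
Compositions from xᵢ = zᵢ/(1+ψ(Kᵢ−1)), yᵢ = Kᵢxᵢ:
  A: x = 0.0912, y = 0.1978
  B: x = 0.3172, y = 0.5774
  C: x = 0.5916, y = 0.2248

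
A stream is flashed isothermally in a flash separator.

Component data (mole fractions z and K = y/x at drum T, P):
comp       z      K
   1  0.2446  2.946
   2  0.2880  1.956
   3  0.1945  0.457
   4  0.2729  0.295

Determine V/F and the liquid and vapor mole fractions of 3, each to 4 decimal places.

Iterate (Newton) starting at V/F = 0.59:
  V/F = 0.5900: g = -0.08719, g' = -0.8301 → V/F = 0.4850
  V/F = 0.4850: g = -0.00272, g' = -0.7869 → V/F = 0.4815
Converged at V/F = 0.4815.
Compositions from xᵢ = zᵢ/(1+V/F(Kᵢ−1)), yᵢ = Kᵢxᵢ:
  1: x = 0.1263, y = 0.3720
  2: x = 0.1972, y = 0.3858
  3: x = 0.2634, y = 0.1204
  4: x = 0.4131, y = 0.1219

V/F = 0.4815, x_3 = 0.2634, y_3 = 0.1204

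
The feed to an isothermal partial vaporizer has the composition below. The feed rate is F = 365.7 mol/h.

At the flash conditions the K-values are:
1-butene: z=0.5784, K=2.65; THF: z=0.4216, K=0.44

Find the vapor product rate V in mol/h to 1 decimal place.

V = 284.3 mol/h

Rachford–Rice: g(ψ) = Σ zᵢ(Kᵢ−1)/(1+ψ(Kᵢ−1)) = 0.
g(0) = ΣzᵢKᵢ − 1 = 0.7183 and g(1) = 1 − Σzᵢ/Kᵢ = -0.1764, so a root lies in (0, 1).
Binary case is linear: z₁(K₁−1)(1+ψ(K₂−1)) + z₂(K₂−1)(1+ψ(K₁−1)) = 0
⇒ ψ = [z₁(K₁−1)+z₂(K₂−1)] / [−(K₁−1)(K₂−1)] = 0.71826/0.92400 = 0.7773
Then V = ψ·F = 0.7773·365.7 = 284.3 mol/h and L = F − V = 81.4 mol/h.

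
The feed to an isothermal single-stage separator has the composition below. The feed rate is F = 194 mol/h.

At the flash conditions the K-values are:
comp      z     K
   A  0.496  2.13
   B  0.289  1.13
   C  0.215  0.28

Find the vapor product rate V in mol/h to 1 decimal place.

V = 145.8 mol/h

Rachford–Rice: g(V/F) = Σ zᵢ(Kᵢ−1)/(1+V/F(Kᵢ−1)) = 0.
Feasibility: ΣzᵢKᵢ = 1.443, Σzᵢ/Kᵢ = 1.256 — both > 1, two phases present.
Newton iteration, V/F⁰ = 0.5:
  V/F = 0.500: g = 0.1515, g' = -0.535 → V/F = 0.783
  V/F = 0.783: g = -0.0236, g' = -0.768 → V/F = 0.753
  V/F = 0.753: g = -0.0008, g' = -0.720 → V/F = 0.752
Converged at V/F = 0.752.
Then V = V/F·F = 0.7515·194 = 145.8 mol/h and L = F − V = 48.2 mol/h.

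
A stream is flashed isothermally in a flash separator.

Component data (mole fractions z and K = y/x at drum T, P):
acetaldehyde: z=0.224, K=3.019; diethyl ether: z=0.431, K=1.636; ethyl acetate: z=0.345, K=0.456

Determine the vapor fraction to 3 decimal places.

Let ψ = V/F and solve Σ zᵢ(Kᵢ−1)/(1+ψ(Kᵢ−1)) = 0.
g(0) = ΣzᵢKᵢ − 1 = 0.539 and g(1) = 1 − Σzᵢ/Kᵢ = -0.094, so a root lies in (0, 1).
Iterate (Newton) starting at ψ = 0.36:
  ψ = 0.360: g = 0.2516, g' = -0.580 → ψ = 0.794
  ψ = 0.794: g = 0.0254, g' = -0.528 → ψ = 0.842
  ψ = 0.842: g = -0.0004, g' = -0.547 → ψ = 0.841
Converged at ψ = 0.841.

ψ = 0.841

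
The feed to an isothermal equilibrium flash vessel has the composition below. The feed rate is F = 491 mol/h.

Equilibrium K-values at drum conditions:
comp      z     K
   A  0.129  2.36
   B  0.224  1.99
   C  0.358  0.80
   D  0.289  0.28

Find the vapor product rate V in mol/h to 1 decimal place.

V = 103.3 mol/h

Newton iteration, ψ⁰ = 0.5:
  ψ = 0.500: g = -0.1519, g' = -0.566 → ψ = 0.232
  ψ = 0.232: g = -0.0110, g' = -0.515 → ψ = 0.210
Converged at ψ = 0.210.
Then V = ψ·F = 0.2103·491 = 103.3 mol/h and L = F − V = 387.7 mol/h.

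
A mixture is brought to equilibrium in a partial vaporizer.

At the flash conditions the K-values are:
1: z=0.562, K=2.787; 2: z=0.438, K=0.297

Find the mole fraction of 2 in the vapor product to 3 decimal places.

Material balance + equilibrium reduce to Σ zᵢ(Kᵢ−1)/(1+V/F(Kᵢ−1)) = 0.
g(0) = ΣzᵢKᵢ − 1 = 0.696 and g(1) = 1 − Σzᵢ/Kᵢ = -0.676, so a root lies in (0, 1).
Binary case is linear: z₁(K₁−1)(1+V/F(K₂−1)) + z₂(K₂−1)(1+V/F(K₁−1)) = 0
⇒ V/F = [z₁(K₁−1)+z₂(K₂−1)] / [−(K₁−1)(K₂−1)] = 0.6964/1.2563 = 0.554
Compositions from xᵢ = zᵢ/(1+V/F(Kᵢ−1)), yᵢ = Kᵢxᵢ:
  1: x = 0.282, y = 0.787
  2: x = 0.718, y = 0.213

y_2 = 0.213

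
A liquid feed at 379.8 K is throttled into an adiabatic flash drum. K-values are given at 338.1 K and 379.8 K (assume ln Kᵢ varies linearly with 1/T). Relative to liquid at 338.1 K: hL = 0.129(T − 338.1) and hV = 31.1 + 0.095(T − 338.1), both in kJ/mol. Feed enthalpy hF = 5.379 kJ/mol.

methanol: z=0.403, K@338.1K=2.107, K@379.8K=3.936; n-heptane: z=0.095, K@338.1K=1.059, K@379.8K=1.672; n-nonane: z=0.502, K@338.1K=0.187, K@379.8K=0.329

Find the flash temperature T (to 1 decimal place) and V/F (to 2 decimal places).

T = 343.7 K, V/F = 0.15

Adiabatic flash: solve Rachford–Rice at each trial T, then check hF = ψ·hV(T) + (1−ψ)·hL(T).
  T = 338.1 K: K = (2.107, 1.059, 0.187), RR gives ψ = 0.054, H_out = 1.667 kJ/mol
  T = 379.8 K: K = (3.936, 1.672, 0.329), RR gives ψ = 0.518, H_out = 20.766 kJ/mol
  T = 359.0 K: K = (2.935, 1.349, 0.252), RR gives ψ = 0.337, H_out = 12.934 kJ/mol
  T = 348.6 K: K = (2.501, 1.200, 0.218), RR gives ψ = 0.219, H_out = 8.089 kJ/mol
  T = 343.4 K: K = (2.300, 1.129, 0.202), RR gives ψ = 0.145, H_out = 5.176 kJ/mol
  T = 346.0 K: K = (2.399, 1.165, 0.210), RR gives ψ = 0.184, H_out = 6.686 kJ/mol
  T = 344.7 K: K = (2.350, 1.147, 0.206), RR gives ψ = 0.165, H_out = 5.946 kJ/mol
Linear interpolation between T = 343.4 (H_out = 5.176) and T = 344.7 (H_out = 5.946) on hF = 5.379 gives T ≈ 343.7 K, at which ψ = 0.15.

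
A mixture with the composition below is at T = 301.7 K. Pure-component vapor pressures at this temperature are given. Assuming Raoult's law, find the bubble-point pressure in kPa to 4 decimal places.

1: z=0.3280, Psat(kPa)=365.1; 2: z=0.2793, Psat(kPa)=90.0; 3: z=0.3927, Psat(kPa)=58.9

At the bubble point ψ → 0, so ΣzᵢKᵢ = 1 with Kᵢ = Pᵢˢᵃᵗ/P ⇒ P = ΣzᵢPᵢˢᵃᵗ.
P = 0.3280·365.1 + 0.2793·90.0 + 0.3927·58.9 = 168.0198 kPa

Pbub = 168.0198 kPa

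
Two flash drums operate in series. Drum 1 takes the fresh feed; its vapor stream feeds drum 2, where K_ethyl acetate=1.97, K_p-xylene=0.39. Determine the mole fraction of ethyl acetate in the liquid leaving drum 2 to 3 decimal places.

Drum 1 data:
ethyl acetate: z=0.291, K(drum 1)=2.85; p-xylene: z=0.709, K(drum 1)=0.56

x_ethyl acetate (drum 2) = 0.386

Drum 1:
Material balance + equilibrium reduce to Σ zᵢ(Kᵢ−1)/(1+ψ₁(Kᵢ−1)) = 0.
g(0) = ΣzᵢKᵢ − 1 = 0.226 and g(1) = 1 − Σzᵢ/Kᵢ = -0.368, so a root lies in (0, 1).
Binary case is linear: z₁(K₁−1)(1+ψ₁(K₂−1)) + z₂(K₂−1)(1+ψ₁(K₁−1)) = 0
⇒ ψ₁ = [z₁(K₁−1)+z₂(K₂−1)] / [−(K₁−1)(K₂−1)] = 0.2264/0.8140 = 0.278
Drum-1 compositions:
  ethyl acetate: x = 0.192, y = 0.548
  p-xylene: x = 0.808, y = 0.452
Drum-2 feed = drum-1 vapor: z₂ = (0.5476, 0.4524).
Drum 2:
Rachford–Rice: g(ψ₂) = Σ zᵢ(Kᵢ−1)/(1+ψ₂(Kᵢ−1)) = 0.
g(0) = ΣzᵢKᵢ − 1 = 0.255 and g(1) = 1 − Σzᵢ/Kᵢ = -0.438, so a root lies in (0, 1).
Binary case is linear: z₁(K₁−1)(1+ψ₂(K₂−1)) + z₂(K₂−1)(1+ψ₂(K₁−1)) = 0
⇒ ψ₂ = [z₁(K₁−1)+z₂(K₂−1)] / [−(K₁−1)(K₂−1)] = 0.2552/0.5917 = 0.431
  ethyl acetate: x = 0.386, y = 0.761
  p-xylene: x = 0.614, y = 0.239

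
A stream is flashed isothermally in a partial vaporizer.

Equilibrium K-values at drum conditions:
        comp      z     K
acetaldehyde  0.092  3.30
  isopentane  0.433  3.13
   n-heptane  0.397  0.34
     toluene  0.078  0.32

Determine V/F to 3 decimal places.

V/F = 0.571

Iterate (Newton) starting at V/F = 0.37:
  V/F = 0.370: g = 0.2126, g' = -1.124 → V/F = 0.559
  V/F = 0.559: g = 0.0126, g' = -1.031 → V/F = 0.571
Converged at V/F = 0.571.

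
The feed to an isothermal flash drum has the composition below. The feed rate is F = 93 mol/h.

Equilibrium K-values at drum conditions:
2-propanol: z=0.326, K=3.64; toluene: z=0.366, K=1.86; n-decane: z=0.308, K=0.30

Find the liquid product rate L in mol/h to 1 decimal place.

Iterate (Newton) starting at β = 0.62:
  β = 0.620: g = 0.1508, g' = -0.913 → β = 0.785
  β = 0.785: g = -0.0107, g' = -1.081 → β = 0.775
Converged at β = 0.775.
Then V = β·F = 0.7752·93 = 72.1 mol/h and L = F − V = 20.9 mol/h.

L = 20.9 mol/h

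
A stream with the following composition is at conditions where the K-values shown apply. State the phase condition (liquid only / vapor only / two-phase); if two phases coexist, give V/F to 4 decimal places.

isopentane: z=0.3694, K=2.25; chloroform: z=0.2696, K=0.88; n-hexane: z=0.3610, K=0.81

vapor only

ΣzᵢKᵢ = 1.3608; Σzᵢ/Kᵢ = 0.9162.
Since Σzᵢ/Kᵢ < 1 the mixture is above its dew point — single vapor phase.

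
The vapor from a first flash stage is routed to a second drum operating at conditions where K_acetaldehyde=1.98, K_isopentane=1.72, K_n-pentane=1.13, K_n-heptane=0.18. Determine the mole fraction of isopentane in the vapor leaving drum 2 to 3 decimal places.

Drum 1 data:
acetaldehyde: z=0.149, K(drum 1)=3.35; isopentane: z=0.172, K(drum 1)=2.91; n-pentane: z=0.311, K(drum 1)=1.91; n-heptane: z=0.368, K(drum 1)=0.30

y_isopentane (drum 2) = 0.280

Drum 1:
Let ψ₁ = V/F and solve Σ zᵢ(Kᵢ−1)/(1+ψ₁(Kᵢ−1)) = 0.
Feasibility: ΣzᵢKᵢ = 1.704, Σzᵢ/Kᵢ = 1.493 — both > 1, two phases present.
Newton iteration, ψ₁⁰ = 0.5:
  ψ₁ = 0.500: g = 0.1272, g' = -0.887 → ψ₁ = 0.644
  ψ₁ = 0.644: g = -0.0035, g' = -0.956 → ψ₁ = 0.640
Converged at ψ₁ = 0.640.
Drum-1 compositions:
  acetaldehyde: x = 0.060, y = 0.199
  isopentane: x = 0.077, y = 0.225
  n-pentane: x = 0.197, y = 0.375
  n-heptane: x = 0.667, y = 0.200
Drum-2 feed = drum-1 vapor: z₂ = (0.1994, 0.2252, 0.3754, 0.2000).
Drum 2:
Iterate (Newton) starting at ψ₂ = 0.5:
  ψ₂ = 0.500: g = 0.0183, g' = -0.541 → ψ₂ = 0.534
  ψ₂ = 0.534: g = -0.0005, g' = -0.574 → ψ₂ = 0.533
Converged at ψ₂ = 0.533.
  acetaldehyde: x = 0.131, y = 0.259
  isopentane: x = 0.163, y = 0.280
  n-pentane: x = 0.351, y = 0.397
  n-heptane: x = 0.355, y = 0.064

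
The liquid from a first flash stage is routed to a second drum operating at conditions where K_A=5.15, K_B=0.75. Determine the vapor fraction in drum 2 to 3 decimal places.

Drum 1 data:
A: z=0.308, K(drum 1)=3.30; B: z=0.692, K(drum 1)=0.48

V/F (drum 2) = 0.541

Drum 1:
Iterate (Newton) starting at ψ₁ = 0.34:
  ψ₁ = 0.340: g = -0.0396, g' = -0.789 → ψ₁ = 0.290
  ψ₁ = 0.290: g = 0.0014, g' = -0.846 → ψ₁ = 0.291
Converged at ψ₁ = 0.291.
Drum-1 compositions:
  A: x = 0.184, y = 0.609
  B: x = 0.816, y = 0.391
Drum-2 feed = drum-1 liquid: z₂ = (0.1844, 0.8156).
Drum 2:
Rachford–Rice: g(ψ₂) = Σ zᵢ(Kᵢ−1)/(1+ψ₂(Kᵢ−1)) = 0.
Feasibility: ΣzᵢKᵢ = 1.561, Σzᵢ/Kᵢ = 1.123 — both > 1, two phases present.
Binary case is linear: z₁(K₁−1)(1+ψ₂(K₂−1)) + z₂(K₂−1)(1+ψ₂(K₁−1)) = 0
⇒ ψ₂ = [z₁(K₁−1)+z₂(K₂−1)] / [−(K₁−1)(K₂−1)] = 0.5613/1.0375 = 0.541
  A: x = 0.057, y = 0.293
  B: x = 0.943, y = 0.707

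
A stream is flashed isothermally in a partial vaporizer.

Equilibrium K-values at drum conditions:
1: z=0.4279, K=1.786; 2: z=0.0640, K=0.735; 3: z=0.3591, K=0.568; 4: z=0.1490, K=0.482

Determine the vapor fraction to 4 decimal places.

Let ψ = V/F and solve Σ zᵢ(Kᵢ−1)/(1+ψ(Kᵢ−1)) = 0.
g(0) = ΣzᵢKᵢ − 1 = 0.0871 and g(1) = 1 − Σzᵢ/Kᵢ = -0.2680, so a root lies in (0, 1).
Iterate (Newton) starting at ψ = 0.57:
  ψ = 0.5700: g = -0.10304, g' = -0.3308 → ψ = 0.2585
  ψ = 0.2585: g = -0.00242, g' = -0.3260 → ψ = 0.2511
Converged at ψ = 0.2511.

ψ = 0.2511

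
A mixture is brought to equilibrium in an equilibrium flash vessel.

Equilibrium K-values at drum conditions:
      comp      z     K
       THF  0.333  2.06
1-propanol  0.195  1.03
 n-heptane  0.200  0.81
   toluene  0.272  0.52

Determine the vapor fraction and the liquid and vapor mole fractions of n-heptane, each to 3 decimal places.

ψ = 0.583, x_n-heptane = 0.225, y_n-heptane = 0.182

Rachford–Rice: g(ψ) = Σ zᵢ(Kᵢ−1)/(1+ψ(Kᵢ−1)) = 0.
g(0) = ΣzᵢKᵢ − 1 = 0.190 and g(1) = 1 − Σzᵢ/Kᵢ = -0.121, so a root lies in (0, 1).
Iterate (Newton) starting at ψ = 0.5:
  ψ = 0.500: g = 0.0227, g' = -0.277 → ψ = 0.582
  ψ = 0.582: g = 0.0002, g' = -0.273 → ψ = 0.583
Converged at ψ = 0.583.
Compositions from xᵢ = zᵢ/(1+ψ(Kᵢ−1)), yᵢ = Kᵢxᵢ:
  THF: x = 0.206, y = 0.424
  1-propanol: x = 0.192, y = 0.197
  n-heptane: x = 0.225, y = 0.182
  toluene: x = 0.378, y = 0.196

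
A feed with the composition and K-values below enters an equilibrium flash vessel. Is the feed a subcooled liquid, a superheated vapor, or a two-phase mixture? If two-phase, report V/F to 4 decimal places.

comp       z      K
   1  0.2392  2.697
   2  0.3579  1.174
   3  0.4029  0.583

two-phase, V/F = 0.7129

ΣzᵢKᵢ = 1.3002; Σzᵢ/Kᵢ = 1.0846.
Both exceed 1, so a two-phase solution exists.
Material balance + equilibrium reduce to Σ zᵢ(Kᵢ−1)/(1+ψ(Kᵢ−1)) = 0.
Newton iteration, ψ⁰ = 0.5:
  ψ = 0.5000: g = 0.06462, g' = -0.3226 → ψ = 0.7003
  ψ = 0.7003: g = 0.00369, g' = -0.2922 → ψ = 0.7129
Converged at ψ = 0.7129.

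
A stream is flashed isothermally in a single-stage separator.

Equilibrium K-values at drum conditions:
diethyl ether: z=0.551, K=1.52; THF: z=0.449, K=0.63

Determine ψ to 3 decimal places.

ψ = 0.626

Material balance + equilibrium reduce to Σ zᵢ(Kᵢ−1)/(1+ψ(Kᵢ−1)) = 0.
Feasibility: ΣzᵢKᵢ = 1.120, Σzᵢ/Kᵢ = 1.075 — both > 1, two phases present.
Newton iteration, ψ⁰ = 0.34:
  ψ = 0.340: g = 0.0534, g' = -0.188 → ψ = 0.624
  ψ = 0.624: g = 0.0003, g' = -0.189 → ψ = 0.626
Converged at ψ = 0.626.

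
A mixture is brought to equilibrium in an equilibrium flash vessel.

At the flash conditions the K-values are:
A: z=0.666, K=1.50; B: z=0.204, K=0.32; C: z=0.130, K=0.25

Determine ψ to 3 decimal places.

ψ = 0.273

Rachford–Rice: g(ψ) = Σ zᵢ(Kᵢ−1)/(1+ψ(Kᵢ−1)) = 0.
Check two-phase: ΣzᵢKᵢ = 1.097 > 1 and Σzᵢ/Kᵢ = 1.601 > 1, so g(0) = 0.097 > 0 and g(1) = -0.601 < 0.
Iterate (Newton) starting at ψ = 0.44:
  ψ = 0.440: g = -0.0705, g' = -0.467 → ψ = 0.289
  ψ = 0.289: g = -0.0062, g' = -0.392 → ψ = 0.273
Converged at ψ = 0.273.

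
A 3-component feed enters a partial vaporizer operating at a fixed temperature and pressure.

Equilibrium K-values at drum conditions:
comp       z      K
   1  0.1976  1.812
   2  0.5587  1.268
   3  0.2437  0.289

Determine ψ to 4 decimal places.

ψ = 0.4400

Iterate (Newton) starting at ψ = 0.5:
  ψ = 0.5000: g = -0.02269, g' = -0.3937 → ψ = 0.4424
  ψ = 0.4424: g = -0.00087, g' = -0.3648 → ψ = 0.4400
Converged at ψ = 0.4400.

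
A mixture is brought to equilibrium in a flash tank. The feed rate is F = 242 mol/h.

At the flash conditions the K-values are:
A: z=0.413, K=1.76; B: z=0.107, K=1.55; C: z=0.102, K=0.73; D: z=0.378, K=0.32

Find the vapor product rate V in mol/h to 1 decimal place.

Material balance + equilibrium reduce to Σ zᵢ(Kᵢ−1)/(1+ψ(Kᵢ−1)) = 0.
Check two-phase: ΣzᵢKᵢ = 1.088 > 1 and Σzᵢ/Kᵢ = 1.625 > 1, so g(0) = 0.088 > 0 and g(1) = -0.625 < 0.
Newton–Raphson from ψ = 0.62:
  ψ = 0.620: g = -0.2202, g' = -0.661 → ψ = 0.287
  ψ = 0.287: g = -0.0407, g' = -0.463 → ψ = 0.199
  ψ = 0.199: g = -0.0007, g' = -0.448 → ψ = 0.197
Converged at ψ = 0.197.
Then V = ψ·F = 0.1975·242 = 47.8 mol/h and L = F − V = 194.2 mol/h.

V = 47.8 mol/h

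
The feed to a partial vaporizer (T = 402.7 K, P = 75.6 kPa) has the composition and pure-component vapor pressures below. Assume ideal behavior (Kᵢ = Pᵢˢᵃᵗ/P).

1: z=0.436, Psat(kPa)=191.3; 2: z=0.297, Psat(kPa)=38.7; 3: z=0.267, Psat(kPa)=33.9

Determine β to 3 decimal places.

Raoult's law: Kᵢ = Pᵢˢᵃᵗ/P = Pᵢˢᵃᵗ/75.6.
  K_1 = 191.3/75.6 = 2.53042, K_2 = 38.7/75.6 = 0.51190, K_3 = 33.9/75.6 = 0.44841
Let β = V/F and solve Σ zᵢ(Kᵢ−1)/(1+β(Kᵢ−1)) = 0.
Check two-phase: ΣzᵢKᵢ = 1.375 > 1 and Σzᵢ/Kᵢ = 1.348 > 1, so g(0) = 0.375 > 0 and g(1) = -0.348 < 0.
Iterate (Newton) starting at β = 0.5:
  β = 0.500: g = -0.0171, g' = -0.606 → β = 0.472
Converged at β = 0.472.

β = 0.472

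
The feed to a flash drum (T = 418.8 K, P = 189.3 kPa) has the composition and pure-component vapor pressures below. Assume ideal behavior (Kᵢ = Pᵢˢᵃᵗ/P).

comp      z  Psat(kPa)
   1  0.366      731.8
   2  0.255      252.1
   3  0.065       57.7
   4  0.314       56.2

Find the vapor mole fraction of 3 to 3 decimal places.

y_3 = 0.034

Raoult's law: Kᵢ = Pᵢˢᵃᵗ/P = Pᵢˢᵃᵗ/189.3.
  K_1 = 731.8/189.3 = 3.86582, K_2 = 252.1/189.3 = 1.33175, K_3 = 57.7/189.3 = 0.30481, K_4 = 56.2/189.3 = 0.29688
Material balance + equilibrium reduce to Σ zᵢ(Kᵢ−1)/(1+V/F(Kᵢ−1)) = 0.
Feasibility: ΣzᵢKᵢ = 1.868, Σzᵢ/Kᵢ = 1.557 — both > 1, two phases present.
Iterate (Newton) starting at V/F = 0.5:
  V/F = 0.500: g = 0.0939, g' = -0.971 → V/F = 0.597
Converged at V/F = 0.597.
Compositions from xᵢ = zᵢ/(1+V/F(Kᵢ−1)), yᵢ = Kᵢxᵢ:
  1: x = 0.135, y = 0.522
  2: x = 0.213, y = 0.283
  3: x = 0.111, y = 0.034
  4: x = 0.541, y = 0.161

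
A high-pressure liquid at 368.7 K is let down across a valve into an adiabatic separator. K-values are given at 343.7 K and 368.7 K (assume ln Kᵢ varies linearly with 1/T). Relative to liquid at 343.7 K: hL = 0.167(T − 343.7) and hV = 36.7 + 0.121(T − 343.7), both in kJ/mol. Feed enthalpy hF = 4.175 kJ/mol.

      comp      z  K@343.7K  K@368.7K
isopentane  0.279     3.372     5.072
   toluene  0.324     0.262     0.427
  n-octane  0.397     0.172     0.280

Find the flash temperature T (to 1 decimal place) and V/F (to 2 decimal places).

T = 348.4 K, V/F = 0.09

Adiabatic flash: solve Rachford–Rice at each trial T, then check hF = ψ·hV(T) + (1−ψ)·hL(T).
  T = 343.7 K: K = (3.372, 0.262, 0.172), RR gives ψ = 0.050, H_out = 1.844 kJ/mol
  T = 368.7 K: K = (5.072, 0.427, 0.280), RR gives ψ = 0.249, H_out = 13.011 kJ/mol
  T = 356.2 K: K = (4.165, 0.337, 0.221), RR gives ψ = 0.156, H_out = 7.720 kJ/mol
  T = 349.9 K: K = (3.752, 0.298, 0.195), RR gives ψ = 0.106, H_out = 4.880 kJ/mol
  T = 346.8 K: K = (3.558, 0.279, 0.183), RR gives ψ = 0.079, H_out = 3.399 kJ/mol
  T = 348.4 K: K = (3.657, 0.289, 0.190), RR gives ψ = 0.093, H_out = 4.172 kJ/mol
Linear interpolation between T = 348.4 (H_out = 4.172) and T = 349.9 (H_out = 4.880) on hF = 4.175 gives T ≈ 348.4 K, at which ψ = 0.09.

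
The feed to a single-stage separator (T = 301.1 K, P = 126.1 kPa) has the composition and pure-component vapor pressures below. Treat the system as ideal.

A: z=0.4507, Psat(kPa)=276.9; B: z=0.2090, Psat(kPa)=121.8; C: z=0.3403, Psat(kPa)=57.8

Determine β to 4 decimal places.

β = 0.6759

Raoult's law: Kᵢ = Pᵢˢᵃᵗ/P = Pᵢˢᵃᵗ/126.1.
  K_A = 276.9/126.1 = 2.195876, K_B = 121.8/126.1 = 0.965900, K_C = 57.8/126.1 = 0.458366
Material balance + equilibrium reduce to Σ zᵢ(Kᵢ−1)/(1+β(Kᵢ−1)) = 0.
Check two-phase: ΣzᵢKᵢ = 1.3475 > 1 and Σzᵢ/Kᵢ = 1.1640 > 1, so g(0) = 0.3475 > 0 and g(1) = -0.1640 < 0.
Iterate (Newton) starting at β = 0.5:
  β = 0.5000: g = 0.07727, g' = -0.4404 → β = 0.6754
  β = 0.6754: g = 0.00020, g' = -0.4457 → β = 0.6759
Converged at β = 0.6759.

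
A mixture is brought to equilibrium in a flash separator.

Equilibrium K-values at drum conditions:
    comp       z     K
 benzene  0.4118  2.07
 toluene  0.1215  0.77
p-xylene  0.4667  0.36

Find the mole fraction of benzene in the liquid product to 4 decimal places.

x_benzene = 0.3438

Rachford–Rice: g(V/F) = Σ zᵢ(Kᵢ−1)/(1+V/F(Kᵢ−1)) = 0.
Check two-phase: ΣzᵢKᵢ = 1.1140 > 1 and Σzᵢ/Kᵢ = 1.6531 > 1, so g(0) = 0.1140 > 0 and g(1) = -0.6531 < 0.
Newton iteration, V/F⁰ = 0.62:
  V/F = 0.6200: g = -0.26287, g' = -0.7045 → V/F = 0.2469
  V/F = 0.2469: g = -0.03581, g' = -0.5719 → V/F = 0.1843
  V/F = 0.1843: g = 0.00026, g' = -0.5817 → V/F = 0.1847
Converged at V/F = 0.1847.
Compositions from xᵢ = zᵢ/(1+V/F(Kᵢ−1)), yᵢ = Kᵢxᵢ:
  benzene: x = 0.3438, y = 0.7118
  toluene: x = 0.1269, y = 0.0977
  p-xylene: x = 0.5293, y = 0.1905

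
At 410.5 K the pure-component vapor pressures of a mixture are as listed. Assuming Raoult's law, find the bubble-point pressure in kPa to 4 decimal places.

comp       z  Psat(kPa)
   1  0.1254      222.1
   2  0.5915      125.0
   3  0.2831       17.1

At the bubble point ψ → 0, so ΣzᵢKᵢ = 1 with Kᵢ = Pᵢˢᵃᵗ/P ⇒ P = ΣzᵢPᵢˢᵃᵗ.
P = 0.1254·222.1 + 0.5915·125.0 + 0.2831·17.1 = 106.6299 kPa

Pbub = 106.6299 kPa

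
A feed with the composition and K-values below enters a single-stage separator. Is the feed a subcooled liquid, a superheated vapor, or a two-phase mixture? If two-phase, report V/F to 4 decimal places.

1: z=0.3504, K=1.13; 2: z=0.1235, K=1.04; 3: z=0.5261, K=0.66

ΣzᵢKᵢ = 0.8716; Σzᵢ/Kᵢ = 1.2260.
Since ΣzᵢKᵢ < 1 the mixture is below its bubble point — single liquid phase.

subcooled liquid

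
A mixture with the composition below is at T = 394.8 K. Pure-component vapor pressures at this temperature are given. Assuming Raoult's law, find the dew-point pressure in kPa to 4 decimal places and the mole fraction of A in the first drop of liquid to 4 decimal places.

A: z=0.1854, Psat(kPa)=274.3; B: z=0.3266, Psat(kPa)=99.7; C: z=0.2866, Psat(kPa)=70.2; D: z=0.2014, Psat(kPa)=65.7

At the dew point ψ → 1, so Σzᵢ/Kᵢ = 1 with Kᵢ = Pᵢˢᵃᵗ/P ⇒ 1/P = Σzᵢ/Pᵢˢᵃᵗ.
1/P = 0.1854/274.3 + 0.3266/99.7 + 0.2866/70.2 + 0.2014/65.7 = 0.0110998 ⇒ P = 90.0917 kPa
xᵢ = zᵢP/Pᵢˢᵃᵗ ⇒ x_A = 0.1854·90.0917/274.3 = 0.0609

Pdew = 90.0917 kPa, x_A = 0.0609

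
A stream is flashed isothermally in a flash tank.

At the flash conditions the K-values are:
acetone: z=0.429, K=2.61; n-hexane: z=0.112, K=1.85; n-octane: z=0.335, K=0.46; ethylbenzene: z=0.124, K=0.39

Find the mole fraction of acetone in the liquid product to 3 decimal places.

Let β = V/F and solve Σ zᵢ(Kᵢ−1)/(1+β(Kᵢ−1)) = 0.
g(0) = ΣzᵢKᵢ − 1 = 0.529 and g(1) = 1 − Σzᵢ/Kᵢ = -0.271, so a root lies in (0, 1).
Iterate (Newton) starting at β = 0.5:
  β = 0.500: g = 0.0928, g' = -0.660 → β = 0.641
  β = 0.641: g = 0.0009, g' = -0.656 → β = 0.642
Converged at β = 0.642.
Compositions from xᵢ = zᵢ/(1+β(Kᵢ−1)), yᵢ = Kᵢxᵢ:
  acetone: x = 0.211, y = 0.551
  n-hexane: x = 0.072, y = 0.134
  n-octane: x = 0.513, y = 0.236
  ethylbenzene: x = 0.204, y = 0.079

x_acetone = 0.211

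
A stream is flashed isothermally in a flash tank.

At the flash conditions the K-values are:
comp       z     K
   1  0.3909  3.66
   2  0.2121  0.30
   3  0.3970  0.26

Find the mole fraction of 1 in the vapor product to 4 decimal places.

Let ψ = V/F and solve Σ zᵢ(Kᵢ−1)/(1+ψ(Kᵢ−1)) = 0.
Feasibility: ΣzᵢKᵢ = 1.5975, Σzᵢ/Kᵢ = 2.3407 — both > 1, two phases present.
Newton–Raphson from ψ = 0.5:
  ψ = 0.5000: g = -0.24847, g' = -1.3032 → ψ = 0.3093
Converged at ψ = 0.3093.
Compositions from xᵢ = zᵢ/(1+ψ(Kᵢ−1)), yᵢ = Kᵢxᵢ:
  1: x = 0.2145, y = 0.7849
  2: x = 0.2707, y = 0.0812
  3: x = 0.5148, y = 0.1339

y_1 = 0.7849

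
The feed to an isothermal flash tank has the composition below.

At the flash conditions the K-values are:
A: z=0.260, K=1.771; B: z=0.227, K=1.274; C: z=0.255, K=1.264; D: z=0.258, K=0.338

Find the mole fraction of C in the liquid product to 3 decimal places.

x_C = 0.225

Iterate (Newton) starting at V/F = 0.5:
  V/F = 0.500: g = 0.0036, g' = -0.360 → V/F = 0.510
Converged at V/F = 0.510.
Compositions from xᵢ = zᵢ/(1+V/F(Kᵢ−1)), yᵢ = Kᵢxᵢ:
  A: x = 0.187, y = 0.331
  B: x = 0.199, y = 0.254
  C: x = 0.225, y = 0.284
  D: x = 0.389, y = 0.132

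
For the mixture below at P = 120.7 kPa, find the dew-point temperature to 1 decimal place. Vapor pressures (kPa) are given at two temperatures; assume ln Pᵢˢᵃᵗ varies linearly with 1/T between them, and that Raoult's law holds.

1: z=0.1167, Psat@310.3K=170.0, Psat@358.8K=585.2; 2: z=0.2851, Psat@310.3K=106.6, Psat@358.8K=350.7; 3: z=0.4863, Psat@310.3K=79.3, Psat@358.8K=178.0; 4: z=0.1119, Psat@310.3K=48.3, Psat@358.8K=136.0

T = 326.6 K

Dew-point temperature: Σzᵢ·P/Pᵢˢᵃᵗ(T) = 1. Interpolate ln Pᵢˢᵃᵗ = aᵢ + bᵢ/T.
  T = 310.3 K: ΣzᵢP/Pᵢˢᵃᵗ = 1.4255
  T = 358.8 K: ΣzᵢP/Pᵢˢᵃᵗ = 0.5513
  T = 334.6 K: ΣzᵢP/Pᵢˢᵃᵗ = 0.8526
  T = 322.5 K: ΣzᵢP/Pᵢˢᵃᵗ = 1.0895
  T = 328.6 K: ΣzᵢP/Pᵢˢᵃᵗ = 0.9604
  T = 325.6 K: ΣzᵢP/Pᵢˢᵃᵗ = 1.0212
  T = 327.1 K: ΣzᵢP/Pᵢˢᵃᵗ = 0.9902
Interpolating between 325.6 K and 327.1 K gives T ≈ 326.6 K.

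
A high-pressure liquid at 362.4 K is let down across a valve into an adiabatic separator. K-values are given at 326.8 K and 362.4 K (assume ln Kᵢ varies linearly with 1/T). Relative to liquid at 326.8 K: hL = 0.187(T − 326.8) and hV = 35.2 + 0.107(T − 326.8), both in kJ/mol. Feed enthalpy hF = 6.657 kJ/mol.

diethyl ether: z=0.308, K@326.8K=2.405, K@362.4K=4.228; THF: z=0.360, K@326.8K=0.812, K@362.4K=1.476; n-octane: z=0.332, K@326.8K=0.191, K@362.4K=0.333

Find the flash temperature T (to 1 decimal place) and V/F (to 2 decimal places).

Adiabatic flash: solve Rachford–Rice at each trial T, then check hF = ψ·hV(T) + (1−ψ)·hL(T).
  T = 326.8 K: K = (2.405, 0.812, 0.191), RR gives ψ = 0.125, H_out = 4.399 kJ/mol
  T = 362.4 K: K = (4.228, 1.476, 0.333), RR gives ψ = 0.721, H_out = 29.975 kJ/mol
  T = 344.6 K: K = (3.236, 1.112, 0.256), RR gives ψ = 0.463, H_out = 18.954 kJ/mol
  T = 335.7 K: K = (2.801, 0.954, 0.222), RR gives ψ = 0.308, H_out = 12.297 kJ/mol
  T = 331.2 K: K = (2.596, 0.880, 0.206), RR gives ψ = 0.220, H_out = 8.493 kJ/mol
  T = 329.0 K: K = (2.499, 0.846, 0.198), RR gives ψ = 0.174, H_out = 6.499 kJ/mol
Linear interpolation between T = 329.0 (H_out = 6.499) and T = 331.2 (H_out = 8.493) on hF = 6.657 gives T ≈ 329.2 K, at which ψ = 0.18.

T = 329.2 K, V/F = 0.18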